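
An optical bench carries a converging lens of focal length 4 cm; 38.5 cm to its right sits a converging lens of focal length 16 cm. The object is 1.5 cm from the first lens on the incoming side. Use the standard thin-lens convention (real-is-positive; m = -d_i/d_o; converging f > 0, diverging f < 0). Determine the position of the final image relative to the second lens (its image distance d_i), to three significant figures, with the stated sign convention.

26.3 cm

Applying the thin-lens equation to the first lens, 1/4 = 1/1.5 + 1/d_i1, which gives d_i1 = -2.400 cm.
The intermediate image is virtual, 2.400 cm to the left of lens 1, so d_o2 = L - d_i1 = 38.5 - (-2.400) = 40.900 cm.
Applying the thin-lens equation again with f_2 = 16 cm and d_o2 = 40.900 cm gives d_i2 = 26.281 cm.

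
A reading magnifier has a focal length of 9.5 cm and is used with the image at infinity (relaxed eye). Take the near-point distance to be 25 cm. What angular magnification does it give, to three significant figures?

M = D/f = 25/9.5 = 2.632.

2.63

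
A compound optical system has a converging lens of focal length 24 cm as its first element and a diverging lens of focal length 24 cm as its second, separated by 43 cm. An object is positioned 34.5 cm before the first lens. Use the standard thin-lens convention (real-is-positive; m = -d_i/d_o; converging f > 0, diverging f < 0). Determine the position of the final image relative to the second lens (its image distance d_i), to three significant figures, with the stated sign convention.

-72.6 cm

Applying the thin-lens equation to the first lens, 1/24 = 1/34.5 + 1/d_i1, which gives d_i1 = 78.857 cm.
Since 78.857 cm > 43 cm, the first image lies past the second lens and serves as a virtual object: d_o2 = L - d_i1 = -35.857 cm.
Applying the thin-lens equation again with f_2 = -24 cm and d_o2 = -35.857 cm gives d_i2 = -72.578 cm.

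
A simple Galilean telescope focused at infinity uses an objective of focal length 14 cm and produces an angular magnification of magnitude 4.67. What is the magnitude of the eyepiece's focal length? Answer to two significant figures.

|M| = f_obj/|f_eye|, so |f_eye| = f_obj/|M| = 14/4.67 = 2.998 cm.
(The eyepiece is diverging, so its signed focal length is -2.998 cm.)

3.0 cm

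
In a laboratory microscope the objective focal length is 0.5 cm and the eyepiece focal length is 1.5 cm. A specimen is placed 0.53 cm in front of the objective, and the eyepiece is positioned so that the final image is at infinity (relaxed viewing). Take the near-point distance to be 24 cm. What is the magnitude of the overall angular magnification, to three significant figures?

267

Objective: 1/d_i = 1/f_obj - 1/d_o = 1/0.5 - 1/0.53 = 0.11321 cm^-1, so d_i = 8.833 cm.
m_obj = -d_i/d_o = -8.833/0.53 = -16.667.
Eyepiece angular magnification (image at infinity): M_eye = D/f_e = 24/1.5 = 16.000.
Overall M = m_obj x M_eye = (-16.667)(16.000) = -266.67.
|M| = 266.67.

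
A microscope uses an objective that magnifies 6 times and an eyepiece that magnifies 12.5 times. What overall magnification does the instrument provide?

75

The overall magnification of a compound microscope is the product of the objective and eyepiece magnifications:
M = M_obj x M_eye = 6 x 12.5 = 75.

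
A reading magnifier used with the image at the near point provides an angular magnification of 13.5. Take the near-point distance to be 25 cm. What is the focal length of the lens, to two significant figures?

For the image at the near point, M = 1 + D/f.
f = D/(M - 1) = 25/(13.5 - 1) = 2.000 cm.

2.0 cm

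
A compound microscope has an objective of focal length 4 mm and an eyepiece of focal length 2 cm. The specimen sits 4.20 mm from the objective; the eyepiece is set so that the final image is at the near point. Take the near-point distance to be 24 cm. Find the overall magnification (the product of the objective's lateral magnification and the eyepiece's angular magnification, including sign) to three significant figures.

-260

Convert to cm: f_obj = 4 mm = 0.4 cm; d_o = 4.20 mm = 0.42 cm.
Objective: 1/d_i = 1/f_obj - 1/d_o = 1/0.4 - 1/0.42 = 0.11905 cm^-1, so d_i = 8.400 cm.
m_obj = -d_i/d_o = -8.400/0.42 = -20.000.
Eyepiece angular magnification (image at near point): M_eye = 1 + D/f_e = 1 + 24/2 = 13.000.
Overall M = m_obj x M_eye = (-20.000)(13.000) = -260.00.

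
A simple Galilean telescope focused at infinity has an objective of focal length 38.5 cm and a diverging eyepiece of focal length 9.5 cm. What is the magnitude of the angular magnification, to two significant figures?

|M| = f_obj/|f_eye| = 38.5/9.5 = 4.053.

4.1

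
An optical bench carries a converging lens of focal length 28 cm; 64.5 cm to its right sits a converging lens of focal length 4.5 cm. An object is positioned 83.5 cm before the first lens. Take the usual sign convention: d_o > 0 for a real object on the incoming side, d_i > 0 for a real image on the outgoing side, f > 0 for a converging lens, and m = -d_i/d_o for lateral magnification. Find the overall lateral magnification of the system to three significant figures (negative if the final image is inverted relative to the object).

0.127

Lens 1: 1/d_i1 = 1/f_1 - 1/d_o1 = 1/28 - 1/83.5 = 0.02374 cm^-1, so d_i1 = 42.126 cm.
m_1 = -(42.126)/83.5 = -0.5045.
The intermediate image is 42.126 cm to the right of lens 1, so d_o2 = L - d_i1 = 64.5 - 42.126 = 22.374 cm.
Lens 2: 1/d_i2 = 1/f_2 - 1/d_o2 = 1/4.5 - 1/(22.374) = 0.17753 cm^-1, so d_i2 = 5.633 cm.
m_2 = -(5.633)/(22.374) = -0.2518.
The system's lateral magnification is m_1 m_2 = (-0.5045)(-0.2518) = 0.1270.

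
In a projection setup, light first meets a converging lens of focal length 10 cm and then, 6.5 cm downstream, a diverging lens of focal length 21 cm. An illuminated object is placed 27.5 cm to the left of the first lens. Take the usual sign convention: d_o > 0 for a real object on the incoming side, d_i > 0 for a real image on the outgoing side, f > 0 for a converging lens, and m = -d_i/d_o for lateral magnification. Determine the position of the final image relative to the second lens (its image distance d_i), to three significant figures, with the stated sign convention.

16.4 cm

Applying the thin-lens equation to the first lens, 1/10 = 1/27.5 + 1/d_i1, which gives d_i1 = 15.714 cm.
Since 15.714 cm > 6.5 cm, the first image lies past the second lens and serves as a virtual object: d_o2 = L - d_i1 = -9.214 cm.
Applying the thin-lens equation again with f_2 = -21 cm and d_o2 = -9.214 cm gives d_i2 = 16.418 cm.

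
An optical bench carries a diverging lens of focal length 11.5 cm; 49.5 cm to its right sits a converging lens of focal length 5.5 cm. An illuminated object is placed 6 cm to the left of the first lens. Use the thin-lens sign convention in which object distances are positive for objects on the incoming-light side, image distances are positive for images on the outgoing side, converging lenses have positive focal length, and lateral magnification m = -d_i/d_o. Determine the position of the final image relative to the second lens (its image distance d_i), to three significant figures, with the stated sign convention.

6.13 cm

Lens 1: 1/d_i1 = 1/f_1 - 1/d_o1 = 1/(-11.5) - 1/6 = -0.25362 cm^-1, so d_i1 = -3.943 cm.
The intermediate image is virtual, 3.943 cm to the left of lens 1, so d_o2 = L - d_i1 = 49.5 - (-3.943) = 53.443 cm.
Lens 2: 1/d_i2 = 1/f_2 - 1/d_o2 = 1/5.5 - 1/(53.443) = 0.16311 cm^-1, so d_i2 = 6.131 cm.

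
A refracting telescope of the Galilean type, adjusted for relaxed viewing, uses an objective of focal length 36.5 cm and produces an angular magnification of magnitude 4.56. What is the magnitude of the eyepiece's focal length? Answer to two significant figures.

8.0 cm

|M| = f_obj/|f_eye|, so |f_eye| = f_obj/|M| = 36.5/4.56 = 8.004 cm.
(The eyepiece is diverging, so its signed focal length is -8.004 cm.)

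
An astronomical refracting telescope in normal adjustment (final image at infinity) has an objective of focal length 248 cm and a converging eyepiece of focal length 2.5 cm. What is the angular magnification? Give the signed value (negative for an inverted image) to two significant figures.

M = -f_obj/f_eye = -248/(2.5) = -99.200.

-99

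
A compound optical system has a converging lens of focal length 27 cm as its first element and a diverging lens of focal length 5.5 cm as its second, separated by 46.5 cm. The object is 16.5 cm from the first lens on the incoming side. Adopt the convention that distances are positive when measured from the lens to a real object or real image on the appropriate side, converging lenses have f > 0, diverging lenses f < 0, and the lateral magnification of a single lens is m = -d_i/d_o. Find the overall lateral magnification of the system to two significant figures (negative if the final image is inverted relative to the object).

Lens 1: 1/d_i1 = 1/f_1 - 1/d_o1 = 1/27 - 1/16.5 = -0.02357 cm^-1, so d_i1 = -42.429 cm.
m_1 = -(-42.429)/16.5 = 2.5714.
With d_i1 < 0 the first image is virtual and lies on the object side; the object distance for lens 2 is d_o2 = 46.5 - (-42.429) = 88.929 cm.
Lens 2: 1/d_i2 = 1/f_2 - 1/d_o2 = 1/(-5.5) - 1/(88.929) = -0.19306 cm^-1, so d_i2 = -5.180 cm.
m_2 = -(-5.180)/(88.929) = 0.0582.
Overall magnification: m = m_1 m_2 = 0.1498.

0.15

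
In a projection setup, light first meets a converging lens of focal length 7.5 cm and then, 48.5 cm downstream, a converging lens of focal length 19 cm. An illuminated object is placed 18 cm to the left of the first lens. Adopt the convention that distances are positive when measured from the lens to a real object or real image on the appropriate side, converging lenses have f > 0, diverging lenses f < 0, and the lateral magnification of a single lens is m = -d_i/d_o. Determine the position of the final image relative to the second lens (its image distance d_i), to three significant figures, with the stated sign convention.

Applying the thin-lens equation to the first lens, 1/7.5 = 1/18 + 1/d_i1, which gives d_i1 = 12.857 cm.
The intermediate image is 12.857 cm to the right of lens 1, so d_o2 = L - d_i1 = 48.5 - 12.857 = 35.643 cm.
Applying the thin-lens equation again with f_2 = 19 cm and d_o2 = 35.643 cm gives d_i2 = 40.691 cm.

40.7 cm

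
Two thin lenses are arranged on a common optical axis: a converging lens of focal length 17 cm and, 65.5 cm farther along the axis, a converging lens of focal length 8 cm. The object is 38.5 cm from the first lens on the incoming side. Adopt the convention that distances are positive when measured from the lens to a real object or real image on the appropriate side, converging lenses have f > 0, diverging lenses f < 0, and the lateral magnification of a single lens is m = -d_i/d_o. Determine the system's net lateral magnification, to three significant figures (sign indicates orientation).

Lens 1: 1/d_i1 = 1/f_1 - 1/d_o1 = 1/17 - 1/38.5 = 0.03285 cm^-1, so d_i1 = 30.442 cm.
m_1 = -(30.442)/38.5 = -0.7907.
Object distance for lens 2: d_o2 = 65.5 - 30.442 = 35.058 cm.
Lens 2: 1/d_i2 = 1/f_2 - 1/d_o2 = 1/8 - 1/(35.058) = 0.09648 cm^-1, so d_i2 = 10.365 cm.
m_2 = -(10.365)/(35.058) = -0.2957.
Overall magnification: m = m_1 m_2 = 0.2338.

0.234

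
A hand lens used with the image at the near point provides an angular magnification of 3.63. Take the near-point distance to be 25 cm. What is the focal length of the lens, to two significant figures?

9.5 cm

For the image at the near point, M = 1 + D/f.
f = D/(M - 1) = 25/(3.63 - 1) = 9.506 cm.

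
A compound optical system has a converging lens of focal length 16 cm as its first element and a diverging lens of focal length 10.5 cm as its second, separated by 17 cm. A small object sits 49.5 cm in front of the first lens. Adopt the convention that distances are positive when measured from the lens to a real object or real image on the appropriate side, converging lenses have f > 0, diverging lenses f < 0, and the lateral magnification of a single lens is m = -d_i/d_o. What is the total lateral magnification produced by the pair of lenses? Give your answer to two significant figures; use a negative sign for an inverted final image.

First lens: d_i1 = 1/(1/16 - 1/49.5) = 23.642 cm.
m_1 = -(23.642)/49.5 = -0.4776.
This image would form 23.642 cm past lens 1, i.e. 6.642 cm beyond lens 2, so it is a virtual object for lens 2: d_o2 = 17 - 23.642 = -6.642 cm.
Second lens: d_i2 = 1/(1/(-10.5) - 1/(-6.642)) = 18.075 cm.
m_2 = -(18.075)/(-6.642) = 2.7215.
Total m = m_1 x m_2 = (-0.4776)(2.7215) = -1.2998.

-1.3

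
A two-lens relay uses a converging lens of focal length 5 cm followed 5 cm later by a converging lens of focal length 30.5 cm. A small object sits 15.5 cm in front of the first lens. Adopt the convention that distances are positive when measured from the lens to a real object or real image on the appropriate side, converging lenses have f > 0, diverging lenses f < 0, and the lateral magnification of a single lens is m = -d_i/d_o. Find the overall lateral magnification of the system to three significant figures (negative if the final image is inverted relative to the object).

Lens 1: 1/d_i1 = 1/f_1 - 1/d_o1 = 1/5 - 1/15.5 = 0.13548 cm^-1, so d_i1 = 7.381 cm.
m_1 = -(7.381)/15.5 = -0.4762.
Since 7.381 cm > 5 cm, the first image lies past the second lens and serves as a virtual object: d_o2 = L - d_i1 = -2.381 cm.
Lens 2: 1/d_i2 = 1/f_2 - 1/d_o2 = 1/30.5 - 1/(-2.381) = 0.45279 cm^-1, so d_i2 = 2.209 cm.
m_2 = -(2.209)/(-2.381) = 0.9276.
The system's lateral magnification is m_1 m_2 = (-0.4762)(0.9276) = -0.4417.

-0.442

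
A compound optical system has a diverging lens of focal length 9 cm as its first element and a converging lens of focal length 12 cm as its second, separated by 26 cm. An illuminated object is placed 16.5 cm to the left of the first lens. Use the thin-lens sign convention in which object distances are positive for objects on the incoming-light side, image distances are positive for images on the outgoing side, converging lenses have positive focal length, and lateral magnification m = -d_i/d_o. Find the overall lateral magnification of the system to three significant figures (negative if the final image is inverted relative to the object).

-0.214

Lens 1: 1/d_i1 = 1/f_1 - 1/d_o1 = 1/(-9) - 1/16.5 = -0.17172 cm^-1, so d_i1 = -5.824 cm.
m_1 = -(-5.824)/16.5 = 0.3529.
With d_i1 < 0 the first image is virtual and lies on the object side; the object distance for lens 2 is d_o2 = 26 - (-5.824) = 31.824 cm.
Lens 2: 1/d_i2 = 1/f_2 - 1/d_o2 = 1/12 - 1/(31.824) = 0.05191 cm^-1, so d_i2 = 19.264 cm.
m_2 = -(19.264)/(31.824) = -0.6053.
The system's lateral magnification is m_1 m_2 = (0.3529)(-0.6053) = -0.2136.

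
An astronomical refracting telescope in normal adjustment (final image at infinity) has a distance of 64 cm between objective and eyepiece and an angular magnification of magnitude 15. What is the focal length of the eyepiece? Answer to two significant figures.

In normal adjustment the tube length equals f_obj + f_eye and |M| = f_obj/f_eye.
So f_obj = 15 f_eye and 15 f_eye + f_eye = 64 cm, giving f_eye = 64/16 = 4.000 cm and f_obj = 60.000 cm.

4.0 cm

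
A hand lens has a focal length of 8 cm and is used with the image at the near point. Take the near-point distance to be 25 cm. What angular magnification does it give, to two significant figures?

M = 1 + D/f = 1 + 25/8 = 4.125.

4.1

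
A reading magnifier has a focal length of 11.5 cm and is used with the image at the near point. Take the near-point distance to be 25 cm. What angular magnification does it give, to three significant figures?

3.17

M = 1 + D/f = 1 + 25/11.5 = 3.174.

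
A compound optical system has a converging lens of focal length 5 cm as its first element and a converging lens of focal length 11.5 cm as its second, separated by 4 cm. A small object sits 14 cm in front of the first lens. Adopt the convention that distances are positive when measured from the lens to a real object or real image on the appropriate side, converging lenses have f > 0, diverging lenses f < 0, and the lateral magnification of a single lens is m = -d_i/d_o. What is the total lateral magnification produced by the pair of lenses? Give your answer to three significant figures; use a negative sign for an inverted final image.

-0.418

Lens 1: 1/d_i1 = 1/f_1 - 1/d_o1 = 1/5 - 1/14 = 0.12857 cm^-1, so d_i1 = 7.778 cm.
m_1 = -(7.778)/14 = -0.5556.
This image would form 7.778 cm past lens 1, i.e. 3.778 cm beyond lens 2, so it is a virtual object for lens 2: d_o2 = 4 - 7.778 = -3.778 cm.
Lens 2: 1/d_i2 = 1/f_2 - 1/d_o2 = 1/11.5 - 1/(-3.778) = 0.35166 cm^-1, so d_i2 = 2.844 cm.
m_2 = -(2.844)/(-3.778) = 0.7527.
Total m = m_1 x m_2 = (-0.5556)(0.7527) = -0.4182.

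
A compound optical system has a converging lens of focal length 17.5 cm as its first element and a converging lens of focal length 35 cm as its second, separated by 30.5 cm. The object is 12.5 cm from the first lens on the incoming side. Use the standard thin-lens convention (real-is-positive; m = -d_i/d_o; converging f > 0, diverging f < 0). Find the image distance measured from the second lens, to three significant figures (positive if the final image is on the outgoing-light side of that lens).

First lens: d_i1 = 1/(1/17.5 - 1/12.5) = -43.750 cm.
The intermediate image is virtual, 43.750 cm to the left of lens 1, so d_o2 = L - d_i1 = 30.5 - (-43.750) = 74.250 cm.
Second lens: d_i2 = 1/(1/35 - 1/(74.250)) = 66.210 cm.

66.2 cm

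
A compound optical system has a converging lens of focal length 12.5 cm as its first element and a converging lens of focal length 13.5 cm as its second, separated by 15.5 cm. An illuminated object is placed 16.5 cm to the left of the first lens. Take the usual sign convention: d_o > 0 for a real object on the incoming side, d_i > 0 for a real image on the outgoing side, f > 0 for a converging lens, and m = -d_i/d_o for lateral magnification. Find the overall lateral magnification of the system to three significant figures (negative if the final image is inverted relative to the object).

-0.851

Lens 1: 1/d_i1 = 1/f_1 - 1/d_o1 = 1/12.5 - 1/16.5 = 0.01939 cm^-1, so d_i1 = 51.562 cm.
m_1 = -(51.562)/16.5 = -3.1250.
Since 51.562 cm > 15.5 cm, the first image lies past the second lens and serves as a virtual object: d_o2 = L - d_i1 = -36.062 cm.
Lens 2: 1/d_i2 = 1/f_2 - 1/d_o2 = 1/13.5 - 1/(-36.062) = 0.10180 cm^-1, so d_i2 = 9.823 cm.
m_2 = -(9.823)/(-36.062) = 0.2724.
Total m = m_1 x m_2 = (-3.1250)(0.2724) = -0.8512.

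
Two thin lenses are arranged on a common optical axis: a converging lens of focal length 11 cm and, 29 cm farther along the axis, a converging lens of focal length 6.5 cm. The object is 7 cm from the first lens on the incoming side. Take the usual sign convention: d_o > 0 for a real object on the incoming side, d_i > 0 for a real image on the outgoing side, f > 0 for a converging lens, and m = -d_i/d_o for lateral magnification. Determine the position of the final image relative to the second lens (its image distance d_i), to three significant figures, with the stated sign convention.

First lens: d_i1 = 1/(1/11 - 1/7) = -19.250 cm.
The intermediate image is virtual, 19.250 cm to the left of lens 1, so d_o2 = L - d_i1 = 29 - (-19.250) = 48.250 cm.
Second lens: d_i2 = 1/(1/6.5 - 1/(48.250)) = 7.512 cm.

7.51 cm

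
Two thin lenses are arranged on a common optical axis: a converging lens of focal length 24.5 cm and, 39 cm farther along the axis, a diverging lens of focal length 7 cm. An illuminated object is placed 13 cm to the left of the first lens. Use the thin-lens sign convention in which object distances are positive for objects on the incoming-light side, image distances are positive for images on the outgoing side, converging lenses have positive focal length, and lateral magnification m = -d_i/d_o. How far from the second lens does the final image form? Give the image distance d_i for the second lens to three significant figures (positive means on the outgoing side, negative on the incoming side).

-6.34 cm

Lens 1: 1/d_i1 = 1/f_1 - 1/d_o1 = 1/24.5 - 1/13 = -0.03611 cm^-1, so d_i1 = -27.696 cm.
With d_i1 < 0 the first image is virtual and lies on the object side; the object distance for lens 2 is d_o2 = 39 - (-27.696) = 66.696 cm.
Lens 2: 1/d_i2 = 1/f_2 - 1/d_o2 = 1/(-7) - 1/(66.696) = -0.15785 cm^-1, so d_i2 = -6.335 cm.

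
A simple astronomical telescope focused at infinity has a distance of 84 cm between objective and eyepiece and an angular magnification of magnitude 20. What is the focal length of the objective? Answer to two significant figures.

80 cm

In normal adjustment the tube length equals f_obj + f_eye and |M| = f_obj/f_eye.
So f_obj = 20 f_eye and 20 f_eye + f_eye = 84 cm, giving f_eye = 84/21 = 4.000 cm and f_obj = 80.000 cm.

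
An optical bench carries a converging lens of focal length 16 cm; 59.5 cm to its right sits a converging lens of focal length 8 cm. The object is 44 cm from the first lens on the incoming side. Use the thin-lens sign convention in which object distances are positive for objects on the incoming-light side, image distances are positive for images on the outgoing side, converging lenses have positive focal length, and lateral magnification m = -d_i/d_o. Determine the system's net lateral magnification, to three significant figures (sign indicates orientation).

Applying the thin-lens equation to the first lens, 1/16 = 1/44 + 1/d_i1, which gives d_i1 = 25.143 cm.
Its lateral magnification is m_1 = -d_i1/d_o1 = -(25.143)/44 = -0.5714.
The intermediate image is 25.143 cm to the right of lens 1, so d_o2 = L - d_i1 = 59.5 - 25.143 = 34.357 cm.
Applying the thin-lens equation again with f_2 = 8 cm and d_o2 = 34.357 cm gives d_i2 = 10.428 cm.
m_2 = -(10.428)/(34.357) = -0.3035.
Overall magnification: m = m_1 m_2 = 0.1734.

0.173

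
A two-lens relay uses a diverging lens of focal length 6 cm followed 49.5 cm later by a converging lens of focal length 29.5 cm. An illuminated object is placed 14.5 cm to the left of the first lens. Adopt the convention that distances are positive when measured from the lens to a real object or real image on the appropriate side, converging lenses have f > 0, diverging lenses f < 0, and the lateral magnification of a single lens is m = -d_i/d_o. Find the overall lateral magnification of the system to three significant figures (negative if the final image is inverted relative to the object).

-0.356

Applying the thin-lens equation to the first lens, 1/(-6) = 1/14.5 + 1/d_i1, which gives d_i1 = -4.244 cm.
Its lateral magnification is m_1 = -d_i1/d_o1 = -(-4.244)/14.5 = 0.2927.
With d_i1 < 0 the first image is virtual and lies on the object side; the object distance for lens 2 is d_o2 = 49.5 - (-4.244) = 53.744 cm.
Applying the thin-lens equation again with f_2 = 29.5 cm and d_o2 = 53.744 cm gives d_i2 = 65.396 cm.
m_2 = -(65.396)/(53.744) = -1.2168.
The system's lateral magnification is m_1 m_2 = (0.2927)(-1.2168) = -0.3561.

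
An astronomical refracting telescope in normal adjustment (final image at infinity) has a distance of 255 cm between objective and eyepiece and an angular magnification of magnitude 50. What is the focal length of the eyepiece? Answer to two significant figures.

5.0 cm

In normal adjustment the tube length equals f_obj + f_eye and |M| = f_obj/f_eye.
So f_obj = 50 f_eye and 50 f_eye + f_eye = 255 cm, giving f_eye = 255/51 = 5.000 cm and f_obj = 250.000 cm.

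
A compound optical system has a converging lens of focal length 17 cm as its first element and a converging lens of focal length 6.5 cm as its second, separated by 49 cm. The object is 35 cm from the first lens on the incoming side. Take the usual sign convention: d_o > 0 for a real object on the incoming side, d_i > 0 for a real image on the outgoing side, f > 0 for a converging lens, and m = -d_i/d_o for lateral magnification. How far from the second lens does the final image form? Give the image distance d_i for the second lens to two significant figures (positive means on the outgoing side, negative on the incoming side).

11 cm

Lens 1: 1/d_i1 = 1/f_1 - 1/d_o1 = 1/17 - 1/35 = 0.03025 cm^-1, so d_i1 = 33.056 cm.
That image sits 15.944 cm in front of the second lens, so d_o2 = 15.944 cm.
Lens 2: 1/d_i2 = 1/f_2 - 1/d_o2 = 1/6.5 - 1/(15.944) = 0.09113 cm^-1, so d_i2 = 10.974 cm.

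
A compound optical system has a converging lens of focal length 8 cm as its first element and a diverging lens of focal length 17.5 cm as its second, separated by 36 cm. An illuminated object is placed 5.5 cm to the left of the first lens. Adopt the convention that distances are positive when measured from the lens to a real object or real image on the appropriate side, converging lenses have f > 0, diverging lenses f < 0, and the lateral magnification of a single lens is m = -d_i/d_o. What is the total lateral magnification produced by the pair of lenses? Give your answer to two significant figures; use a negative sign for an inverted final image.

0.79

First lens: d_i1 = 1/(1/8 - 1/5.5) = -17.600 cm.
m_1 = -(-17.600)/5.5 = 3.2000.
The intermediate image is virtual, 17.600 cm to the left of lens 1, so d_o2 = L - d_i1 = 36 - (-17.600) = 53.600 cm.
Second lens: d_i2 = 1/(1/(-17.5) - 1/(53.600)) = -13.193 cm.
m_2 = -(-13.193)/(53.600) = 0.2461.
Overall magnification: m = m_1 m_2 = 0.7876.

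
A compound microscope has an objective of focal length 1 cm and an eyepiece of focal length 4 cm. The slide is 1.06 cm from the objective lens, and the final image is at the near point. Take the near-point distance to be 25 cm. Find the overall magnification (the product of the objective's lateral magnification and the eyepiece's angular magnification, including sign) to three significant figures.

Objective: 1/d_i = 1/f_obj - 1/d_o = 1/1 - 1/1.06 = 0.05660 cm^-1, so d_i = 17.667 cm.
m_obj = -d_i/d_o = -17.667/1.06 = -16.667.
Eyepiece angular magnification (image at near point): M_eye = 1 + D/f_e = 1 + 25/4 = 7.250.
Overall M = m_obj x M_eye = (-16.667)(7.250) = -120.83.

-121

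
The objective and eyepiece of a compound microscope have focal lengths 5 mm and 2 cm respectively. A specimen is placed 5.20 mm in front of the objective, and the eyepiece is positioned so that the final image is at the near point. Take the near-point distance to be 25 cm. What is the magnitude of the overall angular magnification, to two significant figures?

Convert to cm: f_obj = 5 mm = 0.5 cm; d_o = 5.20 mm = 0.52 cm.
Objective: 1/d_i = 1/f_obj - 1/d_o = 1/0.5 - 1/0.52 = 0.07692 cm^-1, so d_i = 13.000 cm.
m_obj = -d_i/d_o = -13.000/0.52 = -25.000.
Eyepiece angular magnification (image at near point): M_eye = 1 + D/f_e = 1 + 25/2 = 13.500.
Overall M = m_obj x M_eye = (-25.000)(13.500) = -337.50.
|M| = 337.50.

340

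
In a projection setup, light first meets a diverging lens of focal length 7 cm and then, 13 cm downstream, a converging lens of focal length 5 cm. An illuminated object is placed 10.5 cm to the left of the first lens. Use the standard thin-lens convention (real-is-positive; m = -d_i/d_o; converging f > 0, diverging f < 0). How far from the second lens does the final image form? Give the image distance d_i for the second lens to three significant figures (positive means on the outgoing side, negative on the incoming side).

7.05 cm

Applying the thin-lens equation to the first lens, 1/(-7) = 1/10.5 + 1/d_i1, which gives d_i1 = -4.200 cm.
With d_i1 < 0 the first image is virtual and lies on the object side; the object distance for lens 2 is d_o2 = 13 - (-4.200) = 17.200 cm.
Applying the thin-lens equation again with f_2 = 5 cm and d_o2 = 17.200 cm gives d_i2 = 7.049 cm.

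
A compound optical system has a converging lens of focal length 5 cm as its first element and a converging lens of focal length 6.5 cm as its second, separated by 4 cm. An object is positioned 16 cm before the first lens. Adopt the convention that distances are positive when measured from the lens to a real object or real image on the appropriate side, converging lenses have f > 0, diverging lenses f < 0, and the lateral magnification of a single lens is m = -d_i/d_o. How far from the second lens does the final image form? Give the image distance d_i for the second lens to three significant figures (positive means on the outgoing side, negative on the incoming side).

2.18 cm

Lens 1: 1/d_i1 = 1/f_1 - 1/d_o1 = 1/5 - 1/16 = 0.13750 cm^-1, so d_i1 = 7.273 cm.
Since 7.273 cm > 4 cm, the first image lies past the second lens and serves as a virtual object: d_o2 = L - d_i1 = -3.273 cm.
Lens 2: 1/d_i2 = 1/f_2 - 1/d_o2 = 1/6.5 - 1/(-3.273) = 0.45940 cm^-1, so d_i2 = 2.177 cm.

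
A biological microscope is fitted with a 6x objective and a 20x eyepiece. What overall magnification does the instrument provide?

The overall magnification of a compound microscope is the product of the objective and eyepiece magnifications:
M = M_obj x M_eye = 6 x 20 = 120.

120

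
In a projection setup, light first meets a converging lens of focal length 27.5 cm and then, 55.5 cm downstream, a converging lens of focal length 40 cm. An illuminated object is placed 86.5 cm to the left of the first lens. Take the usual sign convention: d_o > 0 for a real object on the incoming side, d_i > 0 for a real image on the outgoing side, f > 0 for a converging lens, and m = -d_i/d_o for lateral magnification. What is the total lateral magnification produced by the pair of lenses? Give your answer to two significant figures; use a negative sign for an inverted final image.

Applying the thin-lens equation to the first lens, 1/27.5 = 1/86.5 + 1/d_i1, which gives d_i1 = 40.318 cm.
Its lateral magnification is m_1 = -d_i1/d_o1 = -(40.318)/86.5 = -0.4661.
That image sits 15.182 cm in front of the second lens, so d_o2 = 15.182 cm.
Applying the thin-lens equation again with f_2 = 40 cm and d_o2 = 15.182 cm gives d_i2 = -24.470 cm.
m_2 = -(-24.470)/(15.182) = 1.6117.
Overall magnification: m = m_1 m_2 = -0.7512.

-0.75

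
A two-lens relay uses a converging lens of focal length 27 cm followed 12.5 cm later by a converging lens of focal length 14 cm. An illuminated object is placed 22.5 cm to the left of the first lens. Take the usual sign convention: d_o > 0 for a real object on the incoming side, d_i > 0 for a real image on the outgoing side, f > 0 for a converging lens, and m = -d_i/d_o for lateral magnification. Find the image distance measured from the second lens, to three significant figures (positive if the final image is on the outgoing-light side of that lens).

15.5 cm

First lens: d_i1 = 1/(1/27 - 1/22.5) = -135.000 cm.
The intermediate image is virtual, 135.000 cm to the left of lens 1, so d_o2 = L - d_i1 = 12.5 - (-135.000) = 147.500 cm.
Second lens: d_i2 = 1/(1/14 - 1/(147.500)) = 15.468 cm.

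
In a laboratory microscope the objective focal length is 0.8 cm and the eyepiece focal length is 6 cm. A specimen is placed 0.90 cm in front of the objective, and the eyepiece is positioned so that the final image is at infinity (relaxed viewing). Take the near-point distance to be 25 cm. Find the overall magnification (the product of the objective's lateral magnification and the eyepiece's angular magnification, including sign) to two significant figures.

-33

Objective: 1/d_i = 1/f_obj - 1/d_o = 1/0.8 - 1/0.90 = 0.13889 cm^-1, so d_i = 7.200 cm.
m_obj = -d_i/d_o = -7.200/0.90 = -8.000.
Eyepiece angular magnification (image at infinity): M_eye = D/f_e = 25/6 = 4.167.
Overall M = m_obj x M_eye = (-8.000)(4.167) = -33.33.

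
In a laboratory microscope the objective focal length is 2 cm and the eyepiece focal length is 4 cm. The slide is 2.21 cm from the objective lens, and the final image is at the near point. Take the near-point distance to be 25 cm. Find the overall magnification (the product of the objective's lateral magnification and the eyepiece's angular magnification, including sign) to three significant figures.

-69.0

Objective: 1/d_i = 1/f_obj - 1/d_o = 1/2 - 1/2.21 = 0.04751 cm^-1, so d_i = 21.048 cm.
m_obj = -d_i/d_o = -21.048/2.21 = -9.524.
Eyepiece angular magnification (image at near point): M_eye = 1 + D/f_e = 1 + 25/4 = 7.250.
Overall M = m_obj x M_eye = (-9.524)(7.250) = -69.05.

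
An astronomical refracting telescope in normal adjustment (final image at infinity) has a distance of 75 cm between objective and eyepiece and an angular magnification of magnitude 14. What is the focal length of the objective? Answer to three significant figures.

70.0 cm

In normal adjustment the tube length equals f_obj + f_eye and |M| = f_obj/f_eye.
So f_obj = 14 f_eye and 14 f_eye + f_eye = 75 cm, giving f_eye = 75/15 = 5.000 cm and f_obj = 70.000 cm.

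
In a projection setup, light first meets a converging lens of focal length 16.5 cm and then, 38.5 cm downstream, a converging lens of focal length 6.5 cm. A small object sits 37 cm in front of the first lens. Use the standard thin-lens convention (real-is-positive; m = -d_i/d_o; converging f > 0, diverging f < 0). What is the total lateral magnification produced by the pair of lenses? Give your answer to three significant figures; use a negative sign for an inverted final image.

2.36

Applying the thin-lens equation to the first lens, 1/16.5 = 1/37 + 1/d_i1, which gives d_i1 = 29.780 cm.
Its lateral magnification is m_1 = -d_i1/d_o1 = -(29.780)/37 = -0.8049.
Object distance for lens 2: d_o2 = 38.5 - 29.780 = 8.720 cm.
Applying the thin-lens equation again with f_2 = 6.5 cm and d_o2 = 8.720 cm gives d_i2 = 25.536 cm.
m_2 = -(25.536)/(8.720) = -2.9286.
The system's lateral magnification is m_1 m_2 = (-0.8049)(-2.9286) = 2.3571.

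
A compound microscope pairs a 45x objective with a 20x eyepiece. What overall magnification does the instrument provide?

900

The overall magnification of a compound microscope is the product of the objective and eyepiece magnifications:
M = M_obj x M_eye = 45 x 20 = 900.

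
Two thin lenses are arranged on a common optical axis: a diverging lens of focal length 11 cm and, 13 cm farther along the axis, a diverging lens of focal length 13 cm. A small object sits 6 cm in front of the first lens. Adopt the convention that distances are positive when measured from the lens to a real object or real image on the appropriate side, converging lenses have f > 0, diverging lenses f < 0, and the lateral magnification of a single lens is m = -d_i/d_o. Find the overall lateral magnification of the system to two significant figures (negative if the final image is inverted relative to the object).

0.28

First lens: d_i1 = 1/(1/(-11) - 1/6) = -3.882 cm.
m_1 = -(-3.882)/6 = 0.6471.
With d_i1 < 0 the first image is virtual and lies on the object side; the object distance for lens 2 is d_o2 = 13 - (-3.882) = 16.882 cm.
Second lens: d_i2 = 1/(1/(-13) - 1/(16.882)) = -7.344 cm.
m_2 = -(-7.344)/(16.882) = 0.4350.
Total m = m_1 x m_2 = (0.6471)(0.4350) = 0.2815.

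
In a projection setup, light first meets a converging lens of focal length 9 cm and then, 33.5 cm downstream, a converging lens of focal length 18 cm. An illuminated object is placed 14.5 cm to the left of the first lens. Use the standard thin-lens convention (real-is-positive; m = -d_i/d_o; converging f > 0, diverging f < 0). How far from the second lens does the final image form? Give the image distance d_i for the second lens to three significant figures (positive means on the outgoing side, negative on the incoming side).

First lens: d_i1 = 1/(1/9 - 1/14.5) = 23.727 cm.
Object distance for lens 2: d_o2 = 33.5 - 23.727 = 9.773 cm.
Second lens: d_i2 = 1/(1/18 - 1/(9.773)) = -21.381 cm.

-21.4 cm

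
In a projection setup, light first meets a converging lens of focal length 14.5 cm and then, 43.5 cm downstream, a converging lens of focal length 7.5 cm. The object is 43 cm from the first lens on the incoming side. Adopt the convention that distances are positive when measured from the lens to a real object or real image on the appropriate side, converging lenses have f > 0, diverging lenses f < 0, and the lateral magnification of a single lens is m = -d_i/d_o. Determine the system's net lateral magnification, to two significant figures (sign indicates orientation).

0.27

First lens: d_i1 = 1/(1/14.5 - 1/43) = 21.877 cm.
m_1 = -(21.877)/43 = -0.5088.
That image sits 21.623 cm in front of the second lens, so d_o2 = 21.623 cm.
Second lens: d_i2 = 1/(1/7.5 - 1/(21.623)) = 11.483 cm.
m_2 = -(11.483)/(21.623) = -0.5311.
Overall magnification: m = m_1 m_2 = 0.2702.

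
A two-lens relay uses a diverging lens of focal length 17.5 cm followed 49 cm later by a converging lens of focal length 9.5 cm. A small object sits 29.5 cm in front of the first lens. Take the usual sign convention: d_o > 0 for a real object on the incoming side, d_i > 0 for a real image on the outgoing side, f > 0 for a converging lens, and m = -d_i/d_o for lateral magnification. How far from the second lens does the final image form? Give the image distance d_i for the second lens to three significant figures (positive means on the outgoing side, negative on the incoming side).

First lens: d_i1 = 1/(1/(-17.5) - 1/29.5) = -10.984 cm.
With d_i1 < 0 the first image is virtual and lies on the object side; the object distance for lens 2 is d_o2 = 49 - (-10.984) = 59.984 cm.
Second lens: d_i2 = 1/(1/9.5 - 1/(59.984)) = 11.288 cm.

11.3 cm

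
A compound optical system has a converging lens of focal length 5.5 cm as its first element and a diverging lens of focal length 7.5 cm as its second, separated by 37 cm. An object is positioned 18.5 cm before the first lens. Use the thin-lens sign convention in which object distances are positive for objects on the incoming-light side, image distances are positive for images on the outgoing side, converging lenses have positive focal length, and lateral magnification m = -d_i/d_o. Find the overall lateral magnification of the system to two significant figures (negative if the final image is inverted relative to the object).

Applying the thin-lens equation to the first lens, 1/5.5 = 1/18.5 + 1/d_i1, which gives d_i1 = 7.827 cm.
Its lateral magnification is m_1 = -d_i1/d_o1 = -(7.827)/18.5 = -0.4231.
Object distance for lens 2: d_o2 = 37 - 7.827 = 29.173 cm.
Applying the thin-lens equation again with f_2 = -7.5 cm and d_o2 = 29.173 cm gives d_i2 = -5.966 cm.
m_2 = -(-5.966)/(29.173) = 0.2045.
Total m = m_1 x m_2 = (-0.4231)(0.2045) = -0.0865.

-0.087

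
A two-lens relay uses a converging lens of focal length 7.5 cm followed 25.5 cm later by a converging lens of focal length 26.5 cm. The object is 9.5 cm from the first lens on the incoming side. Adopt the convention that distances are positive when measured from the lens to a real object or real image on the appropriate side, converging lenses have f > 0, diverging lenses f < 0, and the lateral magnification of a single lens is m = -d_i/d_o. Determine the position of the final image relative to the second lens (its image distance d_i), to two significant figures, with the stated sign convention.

7.3 cm

Applying the thin-lens equation to the first lens, 1/7.5 = 1/9.5 + 1/d_i1, which gives d_i1 = 35.625 cm.
This image would form 35.625 cm past lens 1, i.e. 10.125 cm beyond lens 2, so it is a virtual object for lens 2: d_o2 = 25.5 - 35.625 = -10.125 cm.
Applying the thin-lens equation again with f_2 = 26.5 cm and d_o2 = -10.125 cm gives d_i2 = 7.326 cm.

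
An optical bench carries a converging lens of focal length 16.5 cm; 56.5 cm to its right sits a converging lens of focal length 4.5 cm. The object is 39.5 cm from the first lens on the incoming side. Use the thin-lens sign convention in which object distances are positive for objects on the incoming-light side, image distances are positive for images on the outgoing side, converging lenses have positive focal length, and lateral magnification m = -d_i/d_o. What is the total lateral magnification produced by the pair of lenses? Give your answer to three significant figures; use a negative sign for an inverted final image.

Applying the thin-lens equation to the first lens, 1/16.5 = 1/39.5 + 1/d_i1, which gives d_i1 = 28.337 cm.
Its lateral magnification is m_1 = -d_i1/d_o1 = -(28.337)/39.5 = -0.7174.
That image sits 28.163 cm in front of the second lens, so d_o2 = 28.163 cm.
Applying the thin-lens equation again with f_2 = 4.5 cm and d_o2 = 28.163 cm gives d_i2 = 5.356 cm.
m_2 = -(5.356)/(28.163) = -0.1902.
Total m = m_1 x m_2 = (-0.7174)(-0.1902) = 0.1364.

0.136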